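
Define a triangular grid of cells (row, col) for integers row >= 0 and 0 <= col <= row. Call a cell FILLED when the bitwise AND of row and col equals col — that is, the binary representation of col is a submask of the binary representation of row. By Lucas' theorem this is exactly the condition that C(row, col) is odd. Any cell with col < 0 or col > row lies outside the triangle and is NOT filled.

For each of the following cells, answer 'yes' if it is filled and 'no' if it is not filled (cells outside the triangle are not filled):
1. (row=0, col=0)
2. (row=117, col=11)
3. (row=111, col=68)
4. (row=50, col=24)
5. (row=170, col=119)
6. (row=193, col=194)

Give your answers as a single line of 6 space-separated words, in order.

Answer: yes no yes no no no

Derivation:
(0,0): row=0b0, col=0b0, row AND col = 0b0 = 0; 0 == 0 -> filled
(117,11): row=0b1110101, col=0b1011, row AND col = 0b1 = 1; 1 != 11 -> empty
(111,68): row=0b1101111, col=0b1000100, row AND col = 0b1000100 = 68; 68 == 68 -> filled
(50,24): row=0b110010, col=0b11000, row AND col = 0b10000 = 16; 16 != 24 -> empty
(170,119): row=0b10101010, col=0b1110111, row AND col = 0b100010 = 34; 34 != 119 -> empty
(193,194): col outside [0, 193] -> not filled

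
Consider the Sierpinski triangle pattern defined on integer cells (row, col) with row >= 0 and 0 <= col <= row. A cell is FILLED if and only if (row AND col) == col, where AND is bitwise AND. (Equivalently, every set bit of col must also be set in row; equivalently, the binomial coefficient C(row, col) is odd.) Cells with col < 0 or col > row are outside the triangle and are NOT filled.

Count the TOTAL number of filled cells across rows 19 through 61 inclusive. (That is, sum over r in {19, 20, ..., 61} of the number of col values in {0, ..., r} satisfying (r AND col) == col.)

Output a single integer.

r19=10011 pc3: +8 =8
r20=10100 pc2: +4 =12
r21=10101 pc3: +8 =20
r22=10110 pc3: +8 =28
r23=10111 pc4: +16 =44
r24=11000 pc2: +4 =48
r25=11001 pc3: +8 =56
r26=11010 pc3: +8 =64
r27=11011 pc4: +16 =80
r28=11100 pc3: +8 =88
r29=11101 pc4: +16 =104
r30=11110 pc4: +16 =120
r31=11111 pc5: +32 =152
r32=100000 pc1: +2 =154
r33=100001 pc2: +4 =158
r34=100010 pc2: +4 =162
r35=100011 pc3: +8 =170
r36=100100 pc2: +4 =174
r37=100101 pc3: +8 =182
r38=100110 pc3: +8 =190
r39=100111 pc4: +16 =206
r40=101000 pc2: +4 =210
r41=101001 pc3: +8 =218
r42=101010 pc3: +8 =226
r43=101011 pc4: +16 =242
r44=101100 pc3: +8 =250
r45=101101 pc4: +16 =266
r46=101110 pc4: +16 =282
r47=101111 pc5: +32 =314
r48=110000 pc2: +4 =318
r49=110001 pc3: +8 =326
r50=110010 pc3: +8 =334
r51=110011 pc4: +16 =350
r52=110100 pc3: +8 =358
r53=110101 pc4: +16 =374
r54=110110 pc4: +16 =390
r55=110111 pc5: +32 =422
r56=111000 pc3: +8 =430
r57=111001 pc4: +16 =446
r58=111010 pc4: +16 =462
r59=111011 pc5: +32 =494
r60=111100 pc4: +16 =510
r61=111101 pc5: +32 =542

Answer: 542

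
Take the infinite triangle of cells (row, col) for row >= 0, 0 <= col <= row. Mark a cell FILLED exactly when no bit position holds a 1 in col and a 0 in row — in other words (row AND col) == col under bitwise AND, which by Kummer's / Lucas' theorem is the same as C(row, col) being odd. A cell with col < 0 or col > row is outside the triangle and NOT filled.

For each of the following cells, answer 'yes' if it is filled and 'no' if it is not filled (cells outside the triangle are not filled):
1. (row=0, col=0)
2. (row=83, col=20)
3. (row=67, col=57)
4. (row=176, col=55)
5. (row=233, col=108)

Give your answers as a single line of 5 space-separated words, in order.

(0,0): row=0b0, col=0b0, row AND col = 0b0 = 0; 0 == 0 -> filled
(83,20): row=0b1010011, col=0b10100, row AND col = 0b10000 = 16; 16 != 20 -> empty
(67,57): row=0b1000011, col=0b111001, row AND col = 0b1 = 1; 1 != 57 -> empty
(176,55): row=0b10110000, col=0b110111, row AND col = 0b110000 = 48; 48 != 55 -> empty
(233,108): row=0b11101001, col=0b1101100, row AND col = 0b1101000 = 104; 104 != 108 -> empty

Answer: yes no no no no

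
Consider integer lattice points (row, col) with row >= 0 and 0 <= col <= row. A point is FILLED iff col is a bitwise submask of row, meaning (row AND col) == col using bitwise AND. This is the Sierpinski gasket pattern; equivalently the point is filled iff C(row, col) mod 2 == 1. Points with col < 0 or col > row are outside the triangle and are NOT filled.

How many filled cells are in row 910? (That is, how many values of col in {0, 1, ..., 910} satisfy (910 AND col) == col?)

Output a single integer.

910 in binary = 1110001110
popcount(910) = number of 1-bits in 1110001110 = 6
A col c satisfies (910 AND c) == c iff every set bit of c is also set in 910; each of the 6 set bits of 910 can independently be on or off in c.
count = 2^6 = 64

Answer: 64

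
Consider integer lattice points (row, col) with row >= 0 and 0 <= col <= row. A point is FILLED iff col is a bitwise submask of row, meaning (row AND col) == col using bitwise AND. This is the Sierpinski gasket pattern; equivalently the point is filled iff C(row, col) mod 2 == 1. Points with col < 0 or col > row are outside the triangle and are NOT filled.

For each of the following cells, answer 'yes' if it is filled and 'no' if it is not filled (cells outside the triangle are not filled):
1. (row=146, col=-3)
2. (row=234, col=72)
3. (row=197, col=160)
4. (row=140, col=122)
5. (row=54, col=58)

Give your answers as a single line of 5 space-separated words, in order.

Answer: no yes no no no

Derivation:
(146,-3): col outside [0, 146] -> not filled
(234,72): row=0b11101010, col=0b1001000, row AND col = 0b1001000 = 72; 72 == 72 -> filled
(197,160): row=0b11000101, col=0b10100000, row AND col = 0b10000000 = 128; 128 != 160 -> empty
(140,122): row=0b10001100, col=0b1111010, row AND col = 0b1000 = 8; 8 != 122 -> empty
(54,58): col outside [0, 54] -> not filled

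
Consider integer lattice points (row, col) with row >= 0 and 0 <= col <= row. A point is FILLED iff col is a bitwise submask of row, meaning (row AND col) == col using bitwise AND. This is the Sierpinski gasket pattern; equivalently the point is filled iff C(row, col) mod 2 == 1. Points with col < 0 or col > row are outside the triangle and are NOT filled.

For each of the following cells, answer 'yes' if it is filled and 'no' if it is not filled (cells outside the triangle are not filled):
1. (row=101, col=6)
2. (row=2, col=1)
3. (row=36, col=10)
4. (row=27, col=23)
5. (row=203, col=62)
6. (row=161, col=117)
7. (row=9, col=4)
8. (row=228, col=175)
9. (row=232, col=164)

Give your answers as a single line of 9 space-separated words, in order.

(101,6): row=0b1100101, col=0b110, row AND col = 0b100 = 4; 4 != 6 -> empty
(2,1): row=0b10, col=0b1, row AND col = 0b0 = 0; 0 != 1 -> empty
(36,10): row=0b100100, col=0b1010, row AND col = 0b0 = 0; 0 != 10 -> empty
(27,23): row=0b11011, col=0b10111, row AND col = 0b10011 = 19; 19 != 23 -> empty
(203,62): row=0b11001011, col=0b111110, row AND col = 0b1010 = 10; 10 != 62 -> empty
(161,117): row=0b10100001, col=0b1110101, row AND col = 0b100001 = 33; 33 != 117 -> empty
(9,4): row=0b1001, col=0b100, row AND col = 0b0 = 0; 0 != 4 -> empty
(228,175): row=0b11100100, col=0b10101111, row AND col = 0b10100100 = 164; 164 != 175 -> empty
(232,164): row=0b11101000, col=0b10100100, row AND col = 0b10100000 = 160; 160 != 164 -> empty

Answer: no no no no no no no no no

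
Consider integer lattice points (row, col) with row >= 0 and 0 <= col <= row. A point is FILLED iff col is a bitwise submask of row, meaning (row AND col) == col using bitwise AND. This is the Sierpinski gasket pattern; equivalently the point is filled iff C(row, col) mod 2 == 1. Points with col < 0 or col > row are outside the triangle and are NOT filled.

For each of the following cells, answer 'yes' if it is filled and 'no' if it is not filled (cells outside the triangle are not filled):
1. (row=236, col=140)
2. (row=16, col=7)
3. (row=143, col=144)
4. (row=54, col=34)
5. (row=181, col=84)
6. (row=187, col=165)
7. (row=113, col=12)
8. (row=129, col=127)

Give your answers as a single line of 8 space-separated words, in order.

(236,140): row=0b11101100, col=0b10001100, row AND col = 0b10001100 = 140; 140 == 140 -> filled
(16,7): row=0b10000, col=0b111, row AND col = 0b0 = 0; 0 != 7 -> empty
(143,144): col outside [0, 143] -> not filled
(54,34): row=0b110110, col=0b100010, row AND col = 0b100010 = 34; 34 == 34 -> filled
(181,84): row=0b10110101, col=0b1010100, row AND col = 0b10100 = 20; 20 != 84 -> empty
(187,165): row=0b10111011, col=0b10100101, row AND col = 0b10100001 = 161; 161 != 165 -> empty
(113,12): row=0b1110001, col=0b1100, row AND col = 0b0 = 0; 0 != 12 -> empty
(129,127): row=0b10000001, col=0b1111111, row AND col = 0b1 = 1; 1 != 127 -> empty

Answer: yes no no yes no no no no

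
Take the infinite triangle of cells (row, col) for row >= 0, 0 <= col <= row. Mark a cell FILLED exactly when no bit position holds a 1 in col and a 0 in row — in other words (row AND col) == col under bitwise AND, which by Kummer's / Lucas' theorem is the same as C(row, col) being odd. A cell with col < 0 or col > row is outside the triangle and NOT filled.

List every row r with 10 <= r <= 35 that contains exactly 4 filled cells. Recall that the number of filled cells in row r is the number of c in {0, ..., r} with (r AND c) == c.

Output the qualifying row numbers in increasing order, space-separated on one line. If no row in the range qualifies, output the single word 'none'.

Answer: 10 12 17 18 20 24 33 34

Derivation:
Row r has 2^popcount(r) filled cells, so we need popcount(r) = log2(4) = 2.
Scan r = 10..35 and keep those with exactly 2 one-bits:
r=10=1010 popcount=2 -> KEEP
r=11=1011 popcount=3 -> skip
r=12=1100 popcount=2 -> KEEP
r=13=1101 popcount=3 -> skip
r=14=1110 popcount=3 -> skip
r=15=1111 popcount=4 -> skip
r=16=10000 popcount=1 -> skip
r=17=10001 popcount=2 -> KEEP
r=18=10010 popcount=2 -> KEEP
r=19=10011 popcount=3 -> skip
r=20=10100 popcount=2 -> KEEP
r=21=10101 popcount=3 -> skip
r=22=10110 popcount=3 -> skip
r=23=10111 popcount=4 -> skip
r=24=11000 popcount=2 -> KEEP
r=25=11001 popcount=3 -> skip
r=26=11010 popcount=3 -> skip
r=27=11011 popcount=4 -> skip
r=28=11100 popcount=3 -> skip
r=29=11101 popcount=4 -> skip
r=30=11110 popcount=4 -> skip
r=31=11111 popcount=5 -> skip
r=32=100000 popcount=1 -> skip
r=33=100001 popcount=2 -> KEEP
r=34=100010 popcount=2 -> KEEP
r=35=100011 popcount=3 -> skip
Kept rows: 10 12 17 18 20 24 33 34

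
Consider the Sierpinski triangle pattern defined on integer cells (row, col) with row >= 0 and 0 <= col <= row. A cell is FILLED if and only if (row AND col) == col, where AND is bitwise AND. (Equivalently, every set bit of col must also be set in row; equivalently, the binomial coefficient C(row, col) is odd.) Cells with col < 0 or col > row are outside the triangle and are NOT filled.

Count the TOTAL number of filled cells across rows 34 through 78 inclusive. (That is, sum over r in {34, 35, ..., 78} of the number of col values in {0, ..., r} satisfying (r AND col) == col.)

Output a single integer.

r34=100010 pc2: +4 =4
r35=100011 pc3: +8 =12
r36=100100 pc2: +4 =16
r37=100101 pc3: +8 =24
r38=100110 pc3: +8 =32
r39=100111 pc4: +16 =48
r40=101000 pc2: +4 =52
r41=101001 pc3: +8 =60
r42=101010 pc3: +8 =68
r43=101011 pc4: +16 =84
r44=101100 pc3: +8 =92
r45=101101 pc4: +16 =108
r46=101110 pc4: +16 =124
r47=101111 pc5: +32 =156
r48=110000 pc2: +4 =160
r49=110001 pc3: +8 =168
r50=110010 pc3: +8 =176
r51=110011 pc4: +16 =192
r52=110100 pc3: +8 =200
r53=110101 pc4: +16 =216
r54=110110 pc4: +16 =232
r55=110111 pc5: +32 =264
r56=111000 pc3: +8 =272
r57=111001 pc4: +16 =288
r58=111010 pc4: +16 =304
r59=111011 pc5: +32 =336
r60=111100 pc4: +16 =352
r61=111101 pc5: +32 =384
r62=111110 pc5: +32 =416
r63=111111 pc6: +64 =480
r64=1000000 pc1: +2 =482
r65=1000001 pc2: +4 =486
r66=1000010 pc2: +4 =490
r67=1000011 pc3: +8 =498
r68=1000100 pc2: +4 =502
r69=1000101 pc3: +8 =510
r70=1000110 pc3: +8 =518
r71=1000111 pc4: +16 =534
r72=1001000 pc2: +4 =538
r73=1001001 pc3: +8 =546
r74=1001010 pc3: +8 =554
r75=1001011 pc4: +16 =570
r76=1001100 pc3: +8 =578
r77=1001101 pc4: +16 =594
r78=1001110 pc4: +16 =610

Answer: 610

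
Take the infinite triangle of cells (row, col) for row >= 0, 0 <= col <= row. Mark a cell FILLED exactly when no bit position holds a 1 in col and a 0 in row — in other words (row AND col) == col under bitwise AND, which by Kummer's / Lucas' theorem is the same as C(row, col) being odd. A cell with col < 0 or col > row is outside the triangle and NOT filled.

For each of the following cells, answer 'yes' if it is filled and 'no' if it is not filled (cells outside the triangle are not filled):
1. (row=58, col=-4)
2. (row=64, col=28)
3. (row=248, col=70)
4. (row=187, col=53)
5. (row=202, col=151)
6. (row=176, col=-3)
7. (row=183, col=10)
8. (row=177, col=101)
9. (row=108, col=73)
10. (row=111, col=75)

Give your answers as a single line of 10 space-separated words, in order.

Answer: no no no no no no no no no yes

Derivation:
(58,-4): col outside [0, 58] -> not filled
(64,28): row=0b1000000, col=0b11100, row AND col = 0b0 = 0; 0 != 28 -> empty
(248,70): row=0b11111000, col=0b1000110, row AND col = 0b1000000 = 64; 64 != 70 -> empty
(187,53): row=0b10111011, col=0b110101, row AND col = 0b110001 = 49; 49 != 53 -> empty
(202,151): row=0b11001010, col=0b10010111, row AND col = 0b10000010 = 130; 130 != 151 -> empty
(176,-3): col outside [0, 176] -> not filled
(183,10): row=0b10110111, col=0b1010, row AND col = 0b10 = 2; 2 != 10 -> empty
(177,101): row=0b10110001, col=0b1100101, row AND col = 0b100001 = 33; 33 != 101 -> empty
(108,73): row=0b1101100, col=0b1001001, row AND col = 0b1001000 = 72; 72 != 73 -> empty
(111,75): row=0b1101111, col=0b1001011, row AND col = 0b1001011 = 75; 75 == 75 -> filled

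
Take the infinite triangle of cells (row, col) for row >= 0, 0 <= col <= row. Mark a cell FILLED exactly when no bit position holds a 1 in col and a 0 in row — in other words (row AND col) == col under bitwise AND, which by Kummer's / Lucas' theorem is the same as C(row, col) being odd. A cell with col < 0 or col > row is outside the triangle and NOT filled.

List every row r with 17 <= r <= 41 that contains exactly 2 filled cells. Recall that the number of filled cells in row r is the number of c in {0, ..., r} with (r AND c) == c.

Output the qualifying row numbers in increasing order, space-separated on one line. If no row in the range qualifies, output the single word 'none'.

Row r has 2^popcount(r) filled cells, so we need popcount(r) = log2(2) = 1.
Scan r = 17..41 and keep those with exactly 1 one-bits:
r=17=10001 popcount=2 -> skip
r=18=10010 popcount=2 -> skip
r=19=10011 popcount=3 -> skip
r=20=10100 popcount=2 -> skip
r=21=10101 popcount=3 -> skip
r=22=10110 popcount=3 -> skip
r=23=10111 popcount=4 -> skip
r=24=11000 popcount=2 -> skip
r=25=11001 popcount=3 -> skip
r=26=11010 popcount=3 -> skip
r=27=11011 popcount=4 -> skip
r=28=11100 popcount=3 -> skip
r=29=11101 popcount=4 -> skip
r=30=11110 popcount=4 -> skip
r=31=11111 popcount=5 -> skip
r=32=100000 popcount=1 -> KEEP
r=33=100001 popcount=2 -> skip
r=34=100010 popcount=2 -> skip
r=35=100011 popcount=3 -> skip
r=36=100100 popcount=2 -> skip
r=37=100101 popcount=3 -> skip
r=38=100110 popcount=3 -> skip
r=39=100111 popcount=4 -> skip
r=40=101000 popcount=2 -> skip
r=41=101001 popcount=3 -> skip
Kept rows: 32

Answer: 32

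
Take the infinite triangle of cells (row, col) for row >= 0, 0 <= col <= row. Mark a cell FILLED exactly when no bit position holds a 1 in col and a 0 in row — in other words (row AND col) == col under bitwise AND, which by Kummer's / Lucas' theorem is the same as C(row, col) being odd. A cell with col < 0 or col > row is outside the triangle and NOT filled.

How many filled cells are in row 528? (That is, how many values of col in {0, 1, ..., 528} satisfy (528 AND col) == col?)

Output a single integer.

528 in binary = 1000010000
popcount(528) = number of 1-bits in 1000010000 = 2
A col c satisfies (528 AND c) == c iff every set bit of c is also set in 528; each of the 2 set bits of 528 can independently be on or off in c.
count = 2^2 = 4

Answer: 4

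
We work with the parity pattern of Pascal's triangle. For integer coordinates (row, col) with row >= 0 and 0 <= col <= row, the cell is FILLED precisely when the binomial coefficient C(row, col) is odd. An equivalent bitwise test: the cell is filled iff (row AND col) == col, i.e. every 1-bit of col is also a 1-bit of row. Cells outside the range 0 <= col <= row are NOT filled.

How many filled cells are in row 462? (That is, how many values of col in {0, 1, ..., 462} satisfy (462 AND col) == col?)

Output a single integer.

462 in binary = 111001110
popcount(462) = number of 1-bits in 111001110 = 6
A col c satisfies (462 AND c) == c iff every set bit of c is also set in 462; each of the 6 set bits of 462 can independently be on or off in c.
count = 2^6 = 64

Answer: 64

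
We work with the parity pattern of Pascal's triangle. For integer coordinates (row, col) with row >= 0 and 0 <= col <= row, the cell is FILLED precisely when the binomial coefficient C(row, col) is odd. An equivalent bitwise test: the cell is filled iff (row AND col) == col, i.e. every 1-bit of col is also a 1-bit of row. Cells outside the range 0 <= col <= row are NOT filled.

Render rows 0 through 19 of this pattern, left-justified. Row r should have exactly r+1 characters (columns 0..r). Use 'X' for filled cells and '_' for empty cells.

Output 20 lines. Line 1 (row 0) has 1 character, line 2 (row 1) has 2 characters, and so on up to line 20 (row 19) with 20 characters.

Answer: X
XX
X_X
XXXX
X___X
XX__XX
X_X_X_X
XXXXXXXX
X_______X
XX______XX
X_X_____X_X
XXXX____XXXX
X___X___X___X
XX__XX__XX__XX
X_X_X_X_X_X_X_X
XXXXXXXXXXXXXXXX
X_______________X
XX______________XX
X_X_____________X_X
XXXX____________XXXX

Derivation:
r0=0: X
r1=1: XX
r2=10: X_X
r3=11: XXXX
r4=100: X___X
r5=101: XX__XX
r6=110: X_X_X_X
r7=111: XXXXXXXX
r8=1000: X_______X
r9=1001: XX______XX
r10=1010: X_X_____X_X
r11=1011: XXXX____XXXX
r12=1100: X___X___X___X
r13=1101: XX__XX__XX__XX
r14=1110: X_X_X_X_X_X_X_X
r15=1111: XXXXXXXXXXXXXXXX
r16=10000: X_______________X
r17=10001: XX______________XX
r18=10010: X_X_____________X_X
r19=10011: XXXX____________XXXX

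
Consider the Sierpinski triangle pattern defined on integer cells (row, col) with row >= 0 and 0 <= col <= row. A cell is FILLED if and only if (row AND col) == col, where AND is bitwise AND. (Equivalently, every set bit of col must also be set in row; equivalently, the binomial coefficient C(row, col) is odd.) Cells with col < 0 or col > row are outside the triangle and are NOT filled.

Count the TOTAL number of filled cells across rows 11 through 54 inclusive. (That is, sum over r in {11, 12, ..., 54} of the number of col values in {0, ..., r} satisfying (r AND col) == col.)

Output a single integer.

Answer: 444

Derivation:
r11=1011 pc3: +8 =8
r12=1100 pc2: +4 =12
r13=1101 pc3: +8 =20
r14=1110 pc3: +8 =28
r15=1111 pc4: +16 =44
r16=10000 pc1: +2 =46
r17=10001 pc2: +4 =50
r18=10010 pc2: +4 =54
r19=10011 pc3: +8 =62
r20=10100 pc2: +4 =66
r21=10101 pc3: +8 =74
r22=10110 pc3: +8 =82
r23=10111 pc4: +16 =98
r24=11000 pc2: +4 =102
r25=11001 pc3: +8 =110
r26=11010 pc3: +8 =118
r27=11011 pc4: +16 =134
r28=11100 pc3: +8 =142
r29=11101 pc4: +16 =158
r30=11110 pc4: +16 =174
r31=11111 pc5: +32 =206
r32=100000 pc1: +2 =208
r33=100001 pc2: +4 =212
r34=100010 pc2: +4 =216
r35=100011 pc3: +8 =224
r36=100100 pc2: +4 =228
r37=100101 pc3: +8 =236
r38=100110 pc3: +8 =244
r39=100111 pc4: +16 =260
r40=101000 pc2: +4 =264
r41=101001 pc3: +8 =272
r42=101010 pc3: +8 =280
r43=101011 pc4: +16 =296
r44=101100 pc3: +8 =304
r45=101101 pc4: +16 =320
r46=101110 pc4: +16 =336
r47=101111 pc5: +32 =368
r48=110000 pc2: +4 =372
r49=110001 pc3: +8 =380
r50=110010 pc3: +8 =388
r51=110011 pc4: +16 =404
r52=110100 pc3: +8 =412
r53=110101 pc4: +16 =428
r54=110110 pc4: +16 =444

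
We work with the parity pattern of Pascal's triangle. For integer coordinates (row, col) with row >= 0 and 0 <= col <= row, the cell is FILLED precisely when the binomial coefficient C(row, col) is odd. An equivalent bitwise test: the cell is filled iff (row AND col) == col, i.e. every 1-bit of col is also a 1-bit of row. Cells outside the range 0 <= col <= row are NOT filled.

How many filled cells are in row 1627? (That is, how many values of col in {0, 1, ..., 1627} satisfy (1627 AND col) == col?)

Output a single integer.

1627 in binary = 11001011011
popcount(1627) = number of 1-bits in 11001011011 = 7
A col c satisfies (1627 AND c) == c iff every set bit of c is also set in 1627; each of the 7 set bits of 1627 can independently be on or off in c.
count = 2^7 = 128

Answer: 128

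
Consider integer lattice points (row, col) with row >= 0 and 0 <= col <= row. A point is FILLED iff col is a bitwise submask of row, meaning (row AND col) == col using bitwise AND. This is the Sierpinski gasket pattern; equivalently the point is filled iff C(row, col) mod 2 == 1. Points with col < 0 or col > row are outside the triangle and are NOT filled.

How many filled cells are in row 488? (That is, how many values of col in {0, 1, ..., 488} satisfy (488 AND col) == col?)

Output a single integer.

488 in binary = 111101000
popcount(488) = number of 1-bits in 111101000 = 5
A col c satisfies (488 AND c) == c iff every set bit of c is also set in 488; each of the 5 set bits of 488 can independently be on or off in c.
count = 2^5 = 32

Answer: 32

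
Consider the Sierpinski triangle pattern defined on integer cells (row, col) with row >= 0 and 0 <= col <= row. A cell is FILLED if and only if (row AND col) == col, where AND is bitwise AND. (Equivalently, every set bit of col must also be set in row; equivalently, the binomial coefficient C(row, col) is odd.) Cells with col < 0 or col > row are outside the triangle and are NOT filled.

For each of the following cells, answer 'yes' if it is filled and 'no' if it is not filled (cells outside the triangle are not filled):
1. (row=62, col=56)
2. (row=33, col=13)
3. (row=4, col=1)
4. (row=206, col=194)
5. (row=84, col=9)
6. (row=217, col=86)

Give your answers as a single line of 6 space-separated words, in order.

Answer: yes no no yes no no

Derivation:
(62,56): row=0b111110, col=0b111000, row AND col = 0b111000 = 56; 56 == 56 -> filled
(33,13): row=0b100001, col=0b1101, row AND col = 0b1 = 1; 1 != 13 -> empty
(4,1): row=0b100, col=0b1, row AND col = 0b0 = 0; 0 != 1 -> empty
(206,194): row=0b11001110, col=0b11000010, row AND col = 0b11000010 = 194; 194 == 194 -> filled
(84,9): row=0b1010100, col=0b1001, row AND col = 0b0 = 0; 0 != 9 -> empty
(217,86): row=0b11011001, col=0b1010110, row AND col = 0b1010000 = 80; 80 != 86 -> empty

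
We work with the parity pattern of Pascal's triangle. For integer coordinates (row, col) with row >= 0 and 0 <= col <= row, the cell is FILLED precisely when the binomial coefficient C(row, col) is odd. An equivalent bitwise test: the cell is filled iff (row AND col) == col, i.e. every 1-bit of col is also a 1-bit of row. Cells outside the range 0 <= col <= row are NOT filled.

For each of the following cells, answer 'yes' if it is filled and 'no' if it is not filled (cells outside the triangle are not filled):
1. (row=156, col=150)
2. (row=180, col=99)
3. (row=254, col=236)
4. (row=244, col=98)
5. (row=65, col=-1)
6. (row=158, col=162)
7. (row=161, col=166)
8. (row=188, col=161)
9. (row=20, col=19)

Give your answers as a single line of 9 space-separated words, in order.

Answer: no no yes no no no no no no

Derivation:
(156,150): row=0b10011100, col=0b10010110, row AND col = 0b10010100 = 148; 148 != 150 -> empty
(180,99): row=0b10110100, col=0b1100011, row AND col = 0b100000 = 32; 32 != 99 -> empty
(254,236): row=0b11111110, col=0b11101100, row AND col = 0b11101100 = 236; 236 == 236 -> filled
(244,98): row=0b11110100, col=0b1100010, row AND col = 0b1100000 = 96; 96 != 98 -> empty
(65,-1): col outside [0, 65] -> not filled
(158,162): col outside [0, 158] -> not filled
(161,166): col outside [0, 161] -> not filled
(188,161): row=0b10111100, col=0b10100001, row AND col = 0b10100000 = 160; 160 != 161 -> empty
(20,19): row=0b10100, col=0b10011, row AND col = 0b10000 = 16; 16 != 19 -> empty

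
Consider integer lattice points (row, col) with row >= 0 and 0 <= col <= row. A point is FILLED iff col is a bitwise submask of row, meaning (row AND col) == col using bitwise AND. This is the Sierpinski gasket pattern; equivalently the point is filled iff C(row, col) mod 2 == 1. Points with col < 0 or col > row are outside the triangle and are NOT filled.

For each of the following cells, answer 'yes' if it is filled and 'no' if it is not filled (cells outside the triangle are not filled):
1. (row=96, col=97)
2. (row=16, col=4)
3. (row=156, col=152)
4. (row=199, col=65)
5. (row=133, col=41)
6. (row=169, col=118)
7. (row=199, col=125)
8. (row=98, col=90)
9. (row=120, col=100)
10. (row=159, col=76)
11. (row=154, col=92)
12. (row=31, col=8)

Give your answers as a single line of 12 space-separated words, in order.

(96,97): col outside [0, 96] -> not filled
(16,4): row=0b10000, col=0b100, row AND col = 0b0 = 0; 0 != 4 -> empty
(156,152): row=0b10011100, col=0b10011000, row AND col = 0b10011000 = 152; 152 == 152 -> filled
(199,65): row=0b11000111, col=0b1000001, row AND col = 0b1000001 = 65; 65 == 65 -> filled
(133,41): row=0b10000101, col=0b101001, row AND col = 0b1 = 1; 1 != 41 -> empty
(169,118): row=0b10101001, col=0b1110110, row AND col = 0b100000 = 32; 32 != 118 -> empty
(199,125): row=0b11000111, col=0b1111101, row AND col = 0b1000101 = 69; 69 != 125 -> empty
(98,90): row=0b1100010, col=0b1011010, row AND col = 0b1000010 = 66; 66 != 90 -> empty
(120,100): row=0b1111000, col=0b1100100, row AND col = 0b1100000 = 96; 96 != 100 -> empty
(159,76): row=0b10011111, col=0b1001100, row AND col = 0b1100 = 12; 12 != 76 -> empty
(154,92): row=0b10011010, col=0b1011100, row AND col = 0b11000 = 24; 24 != 92 -> empty
(31,8): row=0b11111, col=0b1000, row AND col = 0b1000 = 8; 8 == 8 -> filled

Answer: no no yes yes no no no no no no no yes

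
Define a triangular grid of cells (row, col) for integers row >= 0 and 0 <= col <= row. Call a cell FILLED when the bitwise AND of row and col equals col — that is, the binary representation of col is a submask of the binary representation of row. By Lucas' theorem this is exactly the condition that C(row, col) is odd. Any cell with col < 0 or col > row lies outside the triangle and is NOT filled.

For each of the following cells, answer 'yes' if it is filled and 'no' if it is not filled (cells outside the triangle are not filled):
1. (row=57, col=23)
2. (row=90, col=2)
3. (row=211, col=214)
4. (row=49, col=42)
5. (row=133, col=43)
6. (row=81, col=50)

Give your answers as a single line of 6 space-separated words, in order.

Answer: no yes no no no no

Derivation:
(57,23): row=0b111001, col=0b10111, row AND col = 0b10001 = 17; 17 != 23 -> empty
(90,2): row=0b1011010, col=0b10, row AND col = 0b10 = 2; 2 == 2 -> filled
(211,214): col outside [0, 211] -> not filled
(49,42): row=0b110001, col=0b101010, row AND col = 0b100000 = 32; 32 != 42 -> empty
(133,43): row=0b10000101, col=0b101011, row AND col = 0b1 = 1; 1 != 43 -> empty
(81,50): row=0b1010001, col=0b110010, row AND col = 0b10000 = 16; 16 != 50 -> empty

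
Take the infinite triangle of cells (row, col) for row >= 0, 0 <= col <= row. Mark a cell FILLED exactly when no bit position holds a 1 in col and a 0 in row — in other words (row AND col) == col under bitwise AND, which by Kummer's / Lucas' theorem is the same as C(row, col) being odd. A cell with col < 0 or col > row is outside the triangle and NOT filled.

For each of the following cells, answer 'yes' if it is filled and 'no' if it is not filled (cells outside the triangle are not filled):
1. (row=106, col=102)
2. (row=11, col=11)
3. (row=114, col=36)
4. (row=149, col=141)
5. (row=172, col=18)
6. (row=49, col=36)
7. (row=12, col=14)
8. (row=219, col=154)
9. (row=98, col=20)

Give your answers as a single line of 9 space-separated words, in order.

Answer: no yes no no no no no yes no

Derivation:
(106,102): row=0b1101010, col=0b1100110, row AND col = 0b1100010 = 98; 98 != 102 -> empty
(11,11): row=0b1011, col=0b1011, row AND col = 0b1011 = 11; 11 == 11 -> filled
(114,36): row=0b1110010, col=0b100100, row AND col = 0b100000 = 32; 32 != 36 -> empty
(149,141): row=0b10010101, col=0b10001101, row AND col = 0b10000101 = 133; 133 != 141 -> empty
(172,18): row=0b10101100, col=0b10010, row AND col = 0b0 = 0; 0 != 18 -> empty
(49,36): row=0b110001, col=0b100100, row AND col = 0b100000 = 32; 32 != 36 -> empty
(12,14): col outside [0, 12] -> not filled
(219,154): row=0b11011011, col=0b10011010, row AND col = 0b10011010 = 154; 154 == 154 -> filled
(98,20): row=0b1100010, col=0b10100, row AND col = 0b0 = 0; 0 != 20 -> empty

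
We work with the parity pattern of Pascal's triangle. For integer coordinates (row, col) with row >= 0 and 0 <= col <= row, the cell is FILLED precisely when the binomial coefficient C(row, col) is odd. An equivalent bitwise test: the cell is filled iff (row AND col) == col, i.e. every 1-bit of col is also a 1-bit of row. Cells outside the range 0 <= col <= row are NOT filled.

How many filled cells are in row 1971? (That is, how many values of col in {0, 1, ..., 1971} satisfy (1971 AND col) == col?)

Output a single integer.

Answer: 256

Derivation:
1971 in binary = 11110110011
popcount(1971) = number of 1-bits in 11110110011 = 8
A col c satisfies (1971 AND c) == c iff every set bit of c is also set in 1971; each of the 8 set bits of 1971 can independently be on or off in c.
count = 2^8 = 256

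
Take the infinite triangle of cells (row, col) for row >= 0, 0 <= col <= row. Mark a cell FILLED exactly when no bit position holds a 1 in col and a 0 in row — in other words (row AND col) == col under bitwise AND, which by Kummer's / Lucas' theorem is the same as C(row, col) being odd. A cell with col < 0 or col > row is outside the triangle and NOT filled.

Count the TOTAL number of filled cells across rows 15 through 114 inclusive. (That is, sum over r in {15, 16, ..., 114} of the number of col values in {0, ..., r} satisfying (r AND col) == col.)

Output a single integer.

r15=1111 pc4: +16 =16
r16=10000 pc1: +2 =18
r17=10001 pc2: +4 =22
r18=10010 pc2: +4 =26
r19=10011 pc3: +8 =34
r20=10100 pc2: +4 =38
r21=10101 pc3: +8 =46
r22=10110 pc3: +8 =54
r23=10111 pc4: +16 =70
r24=11000 pc2: +4 =74
r25=11001 pc3: +8 =82
r26=11010 pc3: +8 =90
r27=11011 pc4: +16 =106
r28=11100 pc3: +8 =114
r29=11101 pc4: +16 =130
r30=11110 pc4: +16 =146
r31=11111 pc5: +32 =178
r32=100000 pc1: +2 =180
r33=100001 pc2: +4 =184
r34=100010 pc2: +4 =188
r35=100011 pc3: +8 =196
r36=100100 pc2: +4 =200
r37=100101 pc3: +8 =208
r38=100110 pc3: +8 =216
r39=100111 pc4: +16 =232
r40=101000 pc2: +4 =236
r41=101001 pc3: +8 =244
r42=101010 pc3: +8 =252
r43=101011 pc4: +16 =268
r44=101100 pc3: +8 =276
r45=101101 pc4: +16 =292
r46=101110 pc4: +16 =308
r47=101111 pc5: +32 =340
r48=110000 pc2: +4 =344
r49=110001 pc3: +8 =352
r50=110010 pc3: +8 =360
r51=110011 pc4: +16 =376
r52=110100 pc3: +8 =384
r53=110101 pc4: +16 =400
r54=110110 pc4: +16 =416
r55=110111 pc5: +32 =448
r56=111000 pc3: +8 =456
r57=111001 pc4: +16 =472
r58=111010 pc4: +16 =488
r59=111011 pc5: +32 =520
r60=111100 pc4: +16 =536
r61=111101 pc5: +32 =568
r62=111110 pc5: +32 =600
r63=111111 pc6: +64 =664
r64=1000000 pc1: +2 =666
r65=1000001 pc2: +4 =670
r66=1000010 pc2: +4 =674
r67=1000011 pc3: +8 =682
r68=1000100 pc2: +4 =686
r69=1000101 pc3: +8 =694
r70=1000110 pc3: +8 =702
r71=1000111 pc4: +16 =718
r72=1001000 pc2: +4 =722
r73=1001001 pc3: +8 =730
r74=1001010 pc3: +8 =738
r75=1001011 pc4: +16 =754
r76=1001100 pc3: +8 =762
r77=1001101 pc4: +16 =778
r78=1001110 pc4: +16 =794
r79=1001111 pc5: +32 =826
r80=1010000 pc2: +4 =830
r81=1010001 pc3: +8 =838
r82=1010010 pc3: +8 =846
r83=1010011 pc4: +16 =862
r84=1010100 pc3: +8 =870
r85=1010101 pc4: +16 =886
r86=1010110 pc4: +16 =902
r87=1010111 pc5: +32 =934
r88=1011000 pc3: +8 =942
r89=1011001 pc4: +16 =958
r90=1011010 pc4: +16 =974
r91=1011011 pc5: +32 =1006
r92=1011100 pc4: +16 =1022
r93=1011101 pc5: +32 =1054
r94=1011110 pc5: +32 =1086
r95=1011111 pc6: +64 =1150
r96=1100000 pc2: +4 =1154
r97=1100001 pc3: +8 =1162
r98=1100010 pc3: +8 =1170
r99=1100011 pc4: +16 =1186
r100=1100100 pc3: +8 =1194
r101=1100101 pc4: +16 =1210
r102=1100110 pc4: +16 =1226
r103=1100111 pc5: +32 =1258
r104=1101000 pc3: +8 =1266
r105=1101001 pc4: +16 =1282
r106=1101010 pc4: +16 =1298
r107=1101011 pc5: +32 =1330
r108=1101100 pc4: +16 =1346
r109=1101101 pc5: +32 =1378
r110=1101110 pc5: +32 =1410
r111=1101111 pc6: +64 =1474
r112=1110000 pc3: +8 =1482
r113=1110001 pc4: +16 =1498
r114=1110010 pc4: +16 =1514

Answer: 1514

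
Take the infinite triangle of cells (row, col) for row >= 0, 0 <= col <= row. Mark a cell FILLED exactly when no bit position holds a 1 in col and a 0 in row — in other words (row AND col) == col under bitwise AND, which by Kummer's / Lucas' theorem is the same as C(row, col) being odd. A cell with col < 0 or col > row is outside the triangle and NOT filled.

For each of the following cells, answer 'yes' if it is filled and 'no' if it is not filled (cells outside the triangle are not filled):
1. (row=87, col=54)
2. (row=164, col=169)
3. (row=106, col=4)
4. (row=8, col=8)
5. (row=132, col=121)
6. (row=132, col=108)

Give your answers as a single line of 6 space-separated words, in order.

(87,54): row=0b1010111, col=0b110110, row AND col = 0b10110 = 22; 22 != 54 -> empty
(164,169): col outside [0, 164] -> not filled
(106,4): row=0b1101010, col=0b100, row AND col = 0b0 = 0; 0 != 4 -> empty
(8,8): row=0b1000, col=0b1000, row AND col = 0b1000 = 8; 8 == 8 -> filled
(132,121): row=0b10000100, col=0b1111001, row AND col = 0b0 = 0; 0 != 121 -> empty
(132,108): row=0b10000100, col=0b1101100, row AND col = 0b100 = 4; 4 != 108 -> empty

Answer: no no no yes no no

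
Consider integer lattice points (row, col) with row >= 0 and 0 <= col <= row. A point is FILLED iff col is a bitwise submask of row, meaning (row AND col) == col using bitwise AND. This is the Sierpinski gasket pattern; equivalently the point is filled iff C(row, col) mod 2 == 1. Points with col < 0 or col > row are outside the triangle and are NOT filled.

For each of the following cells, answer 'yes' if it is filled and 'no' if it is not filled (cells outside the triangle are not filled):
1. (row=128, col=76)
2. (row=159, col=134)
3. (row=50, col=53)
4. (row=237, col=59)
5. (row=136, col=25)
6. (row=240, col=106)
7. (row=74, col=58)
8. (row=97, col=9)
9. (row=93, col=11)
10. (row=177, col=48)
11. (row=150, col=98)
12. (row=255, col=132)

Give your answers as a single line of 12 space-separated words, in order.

(128,76): row=0b10000000, col=0b1001100, row AND col = 0b0 = 0; 0 != 76 -> empty
(159,134): row=0b10011111, col=0b10000110, row AND col = 0b10000110 = 134; 134 == 134 -> filled
(50,53): col outside [0, 50] -> not filled
(237,59): row=0b11101101, col=0b111011, row AND col = 0b101001 = 41; 41 != 59 -> empty
(136,25): row=0b10001000, col=0b11001, row AND col = 0b1000 = 8; 8 != 25 -> empty
(240,106): row=0b11110000, col=0b1101010, row AND col = 0b1100000 = 96; 96 != 106 -> empty
(74,58): row=0b1001010, col=0b111010, row AND col = 0b1010 = 10; 10 != 58 -> empty
(97,9): row=0b1100001, col=0b1001, row AND col = 0b1 = 1; 1 != 9 -> empty
(93,11): row=0b1011101, col=0b1011, row AND col = 0b1001 = 9; 9 != 11 -> empty
(177,48): row=0b10110001, col=0b110000, row AND col = 0b110000 = 48; 48 == 48 -> filled
(150,98): row=0b10010110, col=0b1100010, row AND col = 0b10 = 2; 2 != 98 -> empty
(255,132): row=0b11111111, col=0b10000100, row AND col = 0b10000100 = 132; 132 == 132 -> filled

Answer: no yes no no no no no no no yes no yes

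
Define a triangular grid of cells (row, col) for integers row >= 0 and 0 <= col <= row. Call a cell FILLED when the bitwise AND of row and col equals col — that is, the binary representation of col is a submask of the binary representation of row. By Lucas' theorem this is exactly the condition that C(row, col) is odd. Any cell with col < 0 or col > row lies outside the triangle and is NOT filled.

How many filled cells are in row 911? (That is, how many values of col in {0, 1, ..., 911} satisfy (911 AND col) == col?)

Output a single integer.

Answer: 128

Derivation:
911 in binary = 1110001111
popcount(911) = number of 1-bits in 1110001111 = 7
A col c satisfies (911 AND c) == c iff every set bit of c is also set in 911; each of the 7 set bits of 911 can independently be on or off in c.
count = 2^7 = 128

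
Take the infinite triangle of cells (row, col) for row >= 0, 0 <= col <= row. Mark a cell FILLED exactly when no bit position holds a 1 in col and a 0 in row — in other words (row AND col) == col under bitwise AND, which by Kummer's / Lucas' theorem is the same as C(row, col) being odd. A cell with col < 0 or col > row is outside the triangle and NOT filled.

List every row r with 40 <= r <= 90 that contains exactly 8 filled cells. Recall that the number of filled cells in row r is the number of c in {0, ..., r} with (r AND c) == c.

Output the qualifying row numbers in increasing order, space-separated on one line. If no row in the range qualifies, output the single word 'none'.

Answer: 41 42 44 49 50 52 56 67 69 70 73 74 76 81 82 84 88

Derivation:
Row r has 2^popcount(r) filled cells, so we need popcount(r) = log2(8) = 3.
Scan r = 40..90 and keep those with exactly 3 one-bits:
r=40=101000 popcount=2 -> skip
r=41=101001 popcount=3 -> KEEP
r=42=101010 popcount=3 -> KEEP
r=43=101011 popcount=4 -> skip
r=44=101100 popcount=3 -> KEEP
r=45=101101 popcount=4 -> skip
r=46=101110 popcount=4 -> skip
r=47=101111 popcount=5 -> skip
r=48=110000 popcount=2 -> skip
r=49=110001 popcount=3 -> KEEP
r=50=110010 popcount=3 -> KEEP
r=51=110011 popcount=4 -> skip
r=52=110100 popcount=3 -> KEEP
r=53=110101 popcount=4 -> skip
r=54=110110 popcount=4 -> skip
r=55=110111 popcount=5 -> skip
r=56=111000 popcount=3 -> KEEP
r=57=111001 popcount=4 -> skip
r=58=111010 popcount=4 -> skip
r=59=111011 popcount=5 -> skip
r=60=111100 popcount=4 -> skip
r=61=111101 popcount=5 -> skip
r=62=111110 popcount=5 -> skip
r=63=111111 popcount=6 -> skip
r=64=1000000 popcount=1 -> skip
r=65=1000001 popcount=2 -> skip
r=66=1000010 popcount=2 -> skip
r=67=1000011 popcount=3 -> KEEP
r=68=1000100 popcount=2 -> skip
r=69=1000101 popcount=3 -> KEEP
r=70=1000110 popcount=3 -> KEEP
r=71=1000111 popcount=4 -> skip
r=72=1001000 popcount=2 -> skip
r=73=1001001 popcount=3 -> KEEP
r=74=1001010 popcount=3 -> KEEP
r=75=1001011 popcount=4 -> skip
r=76=1001100 popcount=3 -> KEEP
r=77=1001101 popcount=4 -> skip
r=78=1001110 popcount=4 -> skip
r=79=1001111 popcount=5 -> skip
r=80=1010000 popcount=2 -> skip
r=81=1010001 popcount=3 -> KEEP
r=82=1010010 popcount=3 -> KEEP
r=83=1010011 popcount=4 -> skip
r=84=1010100 popcount=3 -> KEEP
r=85=1010101 popcount=4 -> skip
r=86=1010110 popcount=4 -> skip
r=87=1010111 popcount=5 -> skip
r=88=1011000 popcount=3 -> KEEP
r=89=1011001 popcount=4 -> skip
r=90=1011010 popcount=4 -> skip
Kept rows: 41 42 44 49 50 52 56 67 69 70 73 74 76 81 82 84 88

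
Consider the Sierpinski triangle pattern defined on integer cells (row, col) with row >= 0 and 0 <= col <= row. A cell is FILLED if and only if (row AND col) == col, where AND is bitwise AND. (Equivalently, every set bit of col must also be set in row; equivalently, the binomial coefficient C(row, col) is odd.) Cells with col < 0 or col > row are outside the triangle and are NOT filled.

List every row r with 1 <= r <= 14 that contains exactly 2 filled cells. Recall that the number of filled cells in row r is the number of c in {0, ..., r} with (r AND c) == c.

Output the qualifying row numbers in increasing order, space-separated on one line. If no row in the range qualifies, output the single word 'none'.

Answer: 1 2 4 8

Derivation:
Row r has 2^popcount(r) filled cells, so we need popcount(r) = log2(2) = 1.
Scan r = 1..14 and keep those with exactly 1 one-bits:
r=1=1 popcount=1 -> KEEP
r=2=10 popcount=1 -> KEEP
r=3=11 popcount=2 -> skip
r=4=100 popcount=1 -> KEEP
r=5=101 popcount=2 -> skip
r=6=110 popcount=2 -> skip
r=7=111 popcount=3 -> skip
r=8=1000 popcount=1 -> KEEP
r=9=1001 popcount=2 -> skip
r=10=1010 popcount=2 -> skip
r=11=1011 popcount=3 -> skip
r=12=1100 popcount=2 -> skip
r=13=1101 popcount=3 -> skip
r=14=1110 popcount=3 -> skip
Kept rows: 1 2 4 8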